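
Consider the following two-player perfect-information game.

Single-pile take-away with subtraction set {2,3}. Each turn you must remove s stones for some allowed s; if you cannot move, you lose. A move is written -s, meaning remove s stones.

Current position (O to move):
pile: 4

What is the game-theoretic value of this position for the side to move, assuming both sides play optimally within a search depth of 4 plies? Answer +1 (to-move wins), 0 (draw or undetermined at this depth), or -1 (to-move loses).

value(4, O) = +1

p1 O@[4]: -2[2]-1 -3[1]+1*
p2 X@[1] terminal -1; root [4] d4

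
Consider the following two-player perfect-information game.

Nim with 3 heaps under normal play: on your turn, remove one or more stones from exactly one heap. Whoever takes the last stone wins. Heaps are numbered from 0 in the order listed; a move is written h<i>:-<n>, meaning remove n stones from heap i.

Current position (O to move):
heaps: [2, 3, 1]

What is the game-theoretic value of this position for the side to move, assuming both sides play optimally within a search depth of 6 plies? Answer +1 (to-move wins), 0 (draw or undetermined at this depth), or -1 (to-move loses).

[(2,3,1)] O move#1: h0:-1:-1/(1,3,1)*, h0:-2:-1/(0,3,1), h1:-1:-1/(2,2,1), h1:-2:-1/(2,1,1), h1:-3:-1/(2,0,1), h2:-1:-1/(2,3,0)
[(1,3,1)] X move#2: h0:-1:-1/(0,3,1), h1:-1:-1/(1,2,1), h1:-2:-1/(1,1,1), h1:-3:+1/(1,0,1)*, h2:-1:-1/(1,3,0)
[(1,0,1)] O move#3: h0:-1:-1/(0,0,1)*, h2:-1:-1/(1,0,0)
[(0,0,1)] X move#4: h2:-1:+1/(0,0,0)*
[(0,0,0)] end (terminal -1, O#5); searched (2,3,1) to 6

value((2,3,1), O) = -1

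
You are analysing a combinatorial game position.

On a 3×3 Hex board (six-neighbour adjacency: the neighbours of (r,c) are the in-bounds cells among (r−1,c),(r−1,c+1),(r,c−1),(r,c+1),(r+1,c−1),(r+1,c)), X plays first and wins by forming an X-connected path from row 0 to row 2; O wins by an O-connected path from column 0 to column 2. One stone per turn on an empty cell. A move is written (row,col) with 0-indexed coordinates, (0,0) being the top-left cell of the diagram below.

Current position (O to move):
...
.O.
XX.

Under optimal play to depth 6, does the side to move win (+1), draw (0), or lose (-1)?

p1 O@[.../.O./XX.]: (0,0)[O../.O./XX.]+1* (0,1)[.O./.O./XX.]+1 (0,2)[..O/.O./XX.]-1 (1,0)[.../OO./XX.]+1 (1,2)[.../.OO/XX.]-1 (2,2)[.../.O./XXO]-1
p2 X@[O../.O./XX.]: (0,1)[OX./.O./XX.]-1* (0,2)[O.X/.O./XX.]-1 (1,0)[O../XO./XX.]-1 (1,2)[O../.OX/XX.]-1 (2,2)[O../.O./XXX]-1
p3 O@[OX./.O./XX.]: (0,2)[OXO/.O./XX.]-1 (1,0)[OX./OO./XX.]+1* (1,2)[OX./.OO/XX.]-1 (2,2)[OX./.O./XXO]-1
p4 X@[OX./OO./XX.]: (0,2)[OXX/OO./XX.]-1* (1,2)[OX./OOX/XX.]-1 (2,2)[OX./OO./XXX]-1
p5 O@[OXX/OO./XX.]: (1,2)[OXX/OOO/XX.]+1* (2,2)[OXX/OO./XXO]-1
p6 X@[OXX/OOO/XX.] terminal -1; root [.../.O./XX.] d6

value(.../.O./XX., O) = +1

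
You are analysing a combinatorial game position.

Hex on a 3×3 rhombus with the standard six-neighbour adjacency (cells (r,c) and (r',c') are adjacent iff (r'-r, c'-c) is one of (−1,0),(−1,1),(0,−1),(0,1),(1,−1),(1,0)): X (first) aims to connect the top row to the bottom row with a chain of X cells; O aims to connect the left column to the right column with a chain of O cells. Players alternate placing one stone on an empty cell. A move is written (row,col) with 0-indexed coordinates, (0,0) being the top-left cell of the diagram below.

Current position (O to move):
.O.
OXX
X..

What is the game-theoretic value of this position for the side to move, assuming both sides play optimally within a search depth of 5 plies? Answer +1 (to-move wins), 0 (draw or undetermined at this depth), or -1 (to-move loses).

value(.O./OXX/X.., O) = +1

ply 1, O at .O./OXX/X.. | (0,0)=-1→OO./OXX/X..; (0,2)=+1→.OO/OXX/X..*; (2,1)=-1→.O./OXX/XO.; (2,2)=-1→.O./OXX/X.O
ply 2: .OO/OXX/X.. is terminal -1 (X); from .O./OXX/X.. depth 5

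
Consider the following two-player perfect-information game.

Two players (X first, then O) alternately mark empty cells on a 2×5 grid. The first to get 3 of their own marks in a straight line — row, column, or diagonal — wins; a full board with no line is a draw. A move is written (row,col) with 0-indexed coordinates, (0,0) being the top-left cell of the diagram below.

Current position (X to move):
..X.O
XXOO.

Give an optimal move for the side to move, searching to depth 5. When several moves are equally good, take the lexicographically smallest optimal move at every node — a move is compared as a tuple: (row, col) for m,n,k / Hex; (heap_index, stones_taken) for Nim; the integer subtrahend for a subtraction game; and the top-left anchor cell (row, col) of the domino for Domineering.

X's best at [..X.O/XXOO.]: (1,4)

[..X.O/XXOO.] X move#1: (0,0):-1/X.X.O/XXOO., (0,1):-1/.XX.O/XXOO., (0,3):-1/..XXO/XXOO., (1,4):+0/..X.O/XXOOX*
[..X.O/XXOOX] O move#2: (0,0):+0/O.X.O/XXOOX*, (0,1):+0/.OX.O/XXOOX, (0,3):+0/..XOO/XXOOX
[O.X.O/XXOOX] X move#3: (0,1):+0/OXX.O/XXOOX*, (0,3):+0/O.XXO/XXOOX
[OXX.O/XXOOX] O move#4: (0,3):+0/OXXOO/XXOOX*
[OXXOO/XXOOX] end (terminal +0, X#5); searched ..X.O/XXOO. to 5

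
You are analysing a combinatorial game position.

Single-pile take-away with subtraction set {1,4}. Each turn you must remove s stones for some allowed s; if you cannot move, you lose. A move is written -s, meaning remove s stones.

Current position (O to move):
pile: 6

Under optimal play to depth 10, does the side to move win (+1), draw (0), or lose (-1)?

p1 O@[6]: -1[5]+1* -4[2]+1
p2 X@[5]: -1[4]-1* -4[1]-1
p3 O@[4]: -1[3]-1 -4[0]+1*
p4 X@[0] terminal -1; root [6] d10

value(6, O) = +1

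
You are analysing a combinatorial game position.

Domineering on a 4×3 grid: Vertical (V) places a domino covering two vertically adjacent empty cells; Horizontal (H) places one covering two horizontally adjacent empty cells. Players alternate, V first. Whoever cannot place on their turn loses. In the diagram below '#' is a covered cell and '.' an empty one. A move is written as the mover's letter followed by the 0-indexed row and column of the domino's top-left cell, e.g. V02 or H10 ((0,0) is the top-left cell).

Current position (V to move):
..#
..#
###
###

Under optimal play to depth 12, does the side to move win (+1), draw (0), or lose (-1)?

value(..#/..#/###/###, V) = +1

ply 1, V at ..#/..#/###/### | V00=+1→#.#/#.#/###/###*; V01=+1→.##/.##/###/###
ply 2: #.#/#.#/###/### is terminal -1 (H); from ..#/..#/###/### depth 12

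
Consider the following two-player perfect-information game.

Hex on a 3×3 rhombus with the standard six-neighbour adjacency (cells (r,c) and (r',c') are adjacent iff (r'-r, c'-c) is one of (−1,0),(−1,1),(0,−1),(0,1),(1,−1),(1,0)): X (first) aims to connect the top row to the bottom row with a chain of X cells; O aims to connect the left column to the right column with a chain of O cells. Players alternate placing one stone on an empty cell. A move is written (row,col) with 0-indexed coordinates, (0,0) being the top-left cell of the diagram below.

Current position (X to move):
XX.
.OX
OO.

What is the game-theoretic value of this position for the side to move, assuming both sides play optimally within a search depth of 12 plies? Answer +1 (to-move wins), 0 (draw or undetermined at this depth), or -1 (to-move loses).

p1 X@[XX./.OX/OO.]: (0,2)[XXX/.OX/OO.]-1* (1,0)[XX./XOX/OO.]-1 (2,2)[XX./.OX/OOX]-1
p2 O@[XXX/.OX/OO.]: (1,0)[XXX/OOX/OO.]-1 (2,2)[XXX/.OX/OOO]+1*
p3 X@[XXX/.OX/OOO] terminal -1; root [XX./.OX/OO.] d12

value(XX./.OX/OO., X) = -1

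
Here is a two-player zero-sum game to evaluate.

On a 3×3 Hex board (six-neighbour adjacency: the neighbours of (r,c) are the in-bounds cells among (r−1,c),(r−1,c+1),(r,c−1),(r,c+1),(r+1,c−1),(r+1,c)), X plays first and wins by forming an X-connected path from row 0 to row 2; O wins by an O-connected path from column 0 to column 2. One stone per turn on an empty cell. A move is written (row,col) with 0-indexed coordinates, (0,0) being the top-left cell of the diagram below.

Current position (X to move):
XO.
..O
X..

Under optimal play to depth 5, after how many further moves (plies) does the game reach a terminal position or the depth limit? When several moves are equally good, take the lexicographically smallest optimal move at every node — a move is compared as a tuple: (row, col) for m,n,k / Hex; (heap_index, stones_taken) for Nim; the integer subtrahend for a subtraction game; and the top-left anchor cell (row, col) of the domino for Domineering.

PV length from [XO./..O/X..]: 3 plies

ply 1, X at XO./..O/X.. | (0,2)=+1→XOX/..O/X..*; (1,0)=+1→XO./X.O/X..; (1,1)=+1→XO./.XO/X..; (2,1)=-1→XO./..O/XX.; (2,2)=-1→XO./..O/X.X
ply 2, O at XOX/..O/X.. | (1,0)=-1→XOX/O.O/X..*; (1,1)=-1→XOX/.OO/X..; (2,1)=-1→XOX/..O/XO.; (2,2)=-1→XOX/..O/X.O
ply 3, X at XOX/O.O/X.. | (1,1)=+1→XOX/OXO/X..*; (2,1)=-1→XOX/O.O/XX.; (2,2)=-1→XOX/O.O/X.X
ply 4: XOX/OXO/X.. is terminal -1 (O); from XO./..O/X.. depth 5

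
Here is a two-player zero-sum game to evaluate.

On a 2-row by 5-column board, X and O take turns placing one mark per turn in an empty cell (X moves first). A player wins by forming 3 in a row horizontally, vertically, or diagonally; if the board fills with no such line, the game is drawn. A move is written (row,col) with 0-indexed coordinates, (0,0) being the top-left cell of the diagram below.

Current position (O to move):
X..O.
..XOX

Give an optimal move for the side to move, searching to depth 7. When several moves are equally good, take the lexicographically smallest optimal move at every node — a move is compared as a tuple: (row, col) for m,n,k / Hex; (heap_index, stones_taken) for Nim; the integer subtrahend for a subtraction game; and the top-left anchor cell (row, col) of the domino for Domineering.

O's best at [X..O./..XOX]: (0,2)

p1 O@[X..O./..XOX]: (0,1)[XO.O./..XOX]+0 (0,2)[X.OO./..XOX]+1* (0,4)[X..OO/..XOX]+0 (1,0)[X..O./O.XOX]+0 (1,1)[X..O./.OXOX]+0
p2 X@[X.OO./..XOX]: (0,1)[XXOO./..XOX]-1* (0,4)[X.OOX/..XOX]-1 (1,0)[X.OO./X.XOX]-1 (1,1)[X.OO./.XXOX]-1
p3 O@[XXOO./..XOX]: (0,4)[XXOOO/..XOX]+1* (1,0)[XXOO./O.XOX]+0 (1,1)[XXOO./.OXOX]+0
p4 X@[XXOOO/..XOX] terminal -1; root [X..O./..XOX] d7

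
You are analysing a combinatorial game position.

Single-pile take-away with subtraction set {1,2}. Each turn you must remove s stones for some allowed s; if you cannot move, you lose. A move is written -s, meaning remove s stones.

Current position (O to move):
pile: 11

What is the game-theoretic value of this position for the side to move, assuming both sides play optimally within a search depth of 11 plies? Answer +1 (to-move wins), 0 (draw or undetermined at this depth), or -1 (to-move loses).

p1 O@[11]: -1[10]-1 -2[9]+1*
p2 X@[9]: -1[8]-1* -2[7]-1
p3 O@[8]: -1[7]-1 -2[6]+1*
p4 X@[6]: -1[5]-1* -2[4]-1
p5 O@[5]: -1[4]-1 -2[3]+1*
p6 X@[3]: -1[2]-1* -2[1]-1
p7 O@[2]: -1[1]-1 -2[0]+1*
p8 X@[0] terminal -1; root [11] d11

value(11, O) = +1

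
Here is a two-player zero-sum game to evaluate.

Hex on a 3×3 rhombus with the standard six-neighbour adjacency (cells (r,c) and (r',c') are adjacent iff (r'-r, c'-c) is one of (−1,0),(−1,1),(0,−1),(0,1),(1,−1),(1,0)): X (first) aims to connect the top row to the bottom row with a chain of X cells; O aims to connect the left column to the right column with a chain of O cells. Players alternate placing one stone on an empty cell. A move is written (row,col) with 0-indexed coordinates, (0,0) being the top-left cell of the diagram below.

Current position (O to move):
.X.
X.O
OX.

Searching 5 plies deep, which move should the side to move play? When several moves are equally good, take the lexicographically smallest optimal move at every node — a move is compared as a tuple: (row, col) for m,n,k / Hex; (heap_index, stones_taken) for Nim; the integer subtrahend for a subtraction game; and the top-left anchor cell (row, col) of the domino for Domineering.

O's best at [.X./X.O/OX.]: (1,1)

ply 1, O at .X./X.O/OX. | (0,0)=-1→OX./X.O/OX.; (0,2)=-1→.XO/X.O/OX.; (1,1)=+1→.X./XOO/OX.*; (2,2)=-1→.X./X.O/OXO
ply 2: .X./XOO/OX. is terminal -1 (X); from .X./X.O/OX. depth 5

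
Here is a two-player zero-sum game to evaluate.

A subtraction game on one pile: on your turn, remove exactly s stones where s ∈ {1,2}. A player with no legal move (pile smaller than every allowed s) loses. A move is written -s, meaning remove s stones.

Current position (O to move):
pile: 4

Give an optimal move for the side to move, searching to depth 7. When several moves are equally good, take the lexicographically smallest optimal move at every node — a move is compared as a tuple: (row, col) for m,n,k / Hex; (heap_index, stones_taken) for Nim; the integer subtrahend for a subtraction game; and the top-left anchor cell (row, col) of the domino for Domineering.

O's best at [4]: -1

ply 1, O at 4 | -1=+1→3*; -2=-1→2
ply 2, X at 3 | -1=-1→2*; -2=-1→1
ply 3, O at 2 | -1=-1→1; -2=+1→0*
ply 4: 0 is terminal -1 (X); from 4 depth 7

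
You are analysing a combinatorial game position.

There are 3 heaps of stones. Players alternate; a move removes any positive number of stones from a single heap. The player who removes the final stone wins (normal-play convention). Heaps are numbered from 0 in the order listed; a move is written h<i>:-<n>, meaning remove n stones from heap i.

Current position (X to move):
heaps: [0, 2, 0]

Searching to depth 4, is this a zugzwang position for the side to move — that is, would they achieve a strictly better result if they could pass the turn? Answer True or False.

zugzwang((0,2,0), X) = False

[(0,2,0)] X move#1: h1:-1:-1/(0,1,0), h1:-2:+1/(0,0,0)*
[(0,0,0)] end (terminal -1, O#2); searched (0,2,0) to 4
suppose X passes — search the same position with O to move:
pass> [(0,2,0)] O move#1: h1:-1:-1/(0,1,0), h1:-2:+1/(0,0,0)*
pass> [(0,0,0)] end (terminal -1, X#2); searched (0,2,0) to 4
for X: play +1, pass -1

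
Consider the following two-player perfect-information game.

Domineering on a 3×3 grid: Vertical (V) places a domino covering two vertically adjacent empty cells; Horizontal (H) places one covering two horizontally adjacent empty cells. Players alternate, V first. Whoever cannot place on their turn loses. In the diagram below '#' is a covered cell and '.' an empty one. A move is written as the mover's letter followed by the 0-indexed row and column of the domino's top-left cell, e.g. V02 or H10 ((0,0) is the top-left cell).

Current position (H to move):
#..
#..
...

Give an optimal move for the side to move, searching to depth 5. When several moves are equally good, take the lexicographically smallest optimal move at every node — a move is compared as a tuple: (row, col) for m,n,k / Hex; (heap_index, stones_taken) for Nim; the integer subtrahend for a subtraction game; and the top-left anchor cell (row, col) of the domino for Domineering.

[#../#../...] H move#1: H01:-1/###/#../..., H11:+1/#../###/...*, H20:-1/#../#../##., H21:-1/#../#../.##
[#../###/...] end (terminal -1, V#2); searched #../#../... to 5

H's best at [#../#../...]: H11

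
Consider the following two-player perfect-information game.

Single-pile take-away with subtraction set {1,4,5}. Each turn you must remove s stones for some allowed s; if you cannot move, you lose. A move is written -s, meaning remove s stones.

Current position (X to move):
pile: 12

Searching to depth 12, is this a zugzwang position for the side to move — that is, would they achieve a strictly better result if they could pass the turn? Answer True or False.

[12] X move#1: -1:-1/11, -4:+1/8*, -5:-1/7
[8] O move#2: -1:-1/7*, -4:-1/4, -5:-1/3
[7] X move#3: -1:-1/6, -4:-1/3, -5:+1/2*
[2] O move#4: -1:-1/1*
[1] X move#5: -1:+1/0*
[0] end (terminal -1, O#6); searched 12 to 12
suppose X passes — search the same position with O to move:
pass> [12] O move#1: -1:-1/11, -4:+1/8*, -5:-1/7
pass> [8] X move#2: -1:-1/7*, -4:-1/4, -5:-1/3
pass> [7] O move#3: -1:-1/6, -4:-1/3, -5:+1/2*
pass> [2] X move#4: -1:-1/1*
pass> [1] O move#5: -1:+1/0*
pass> [0] end (terminal -1, X#6); searched 12 to 12
for X: play +1, pass -1

zugzwang(12, X) = False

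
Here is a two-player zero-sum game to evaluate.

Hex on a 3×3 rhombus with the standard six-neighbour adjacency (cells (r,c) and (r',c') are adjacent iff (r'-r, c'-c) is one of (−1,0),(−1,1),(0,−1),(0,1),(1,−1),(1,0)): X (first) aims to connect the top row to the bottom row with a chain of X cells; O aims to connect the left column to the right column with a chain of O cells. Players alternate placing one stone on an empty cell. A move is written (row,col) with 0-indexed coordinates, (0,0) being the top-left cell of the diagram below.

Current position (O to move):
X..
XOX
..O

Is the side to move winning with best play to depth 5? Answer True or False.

[X../XOX/..O] O move#1: (0,1):-1/XO./XOX/..O, (0,2):-1/X.O/XOX/..O, (2,0):+1/X../XOX/O.O*, (2,1):-1/X../XOX/.OO
[X../XOX/O.O] X move#2: (0,1):-1/XX./XOX/O.O*, (0,2):-1/X.X/XOX/O.O, (2,1):-1/X../XOX/OXO
[XX./XOX/O.O] O move#3: (0,2):+1/XXO/XOX/O.O*, (2,1):+1/XX./XOX/OOO
[XXO/XOX/O.O] end (terminal -1, X#4); searched X../XOX/..O to 5

O winning at [X../XOX/..O]: True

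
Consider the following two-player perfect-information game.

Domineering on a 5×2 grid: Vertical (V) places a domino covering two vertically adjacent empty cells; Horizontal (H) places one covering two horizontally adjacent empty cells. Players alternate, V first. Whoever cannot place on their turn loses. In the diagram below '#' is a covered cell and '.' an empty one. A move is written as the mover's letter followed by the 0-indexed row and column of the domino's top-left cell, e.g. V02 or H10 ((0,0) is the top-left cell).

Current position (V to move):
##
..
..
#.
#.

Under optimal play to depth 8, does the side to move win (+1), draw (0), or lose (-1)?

value(##/../../#./#., V) = +1

p1 V@[##/../../#./#.]: V10[##/#./#./#./#.]+1* V11[##/.#/.#/#./#.]+1 V21[##/../.#/##/#.]-1 V31[##/../../##/##]-1
p2 H@[##/#./#./#./#.] terminal -1; root [##/../../#./#.] d8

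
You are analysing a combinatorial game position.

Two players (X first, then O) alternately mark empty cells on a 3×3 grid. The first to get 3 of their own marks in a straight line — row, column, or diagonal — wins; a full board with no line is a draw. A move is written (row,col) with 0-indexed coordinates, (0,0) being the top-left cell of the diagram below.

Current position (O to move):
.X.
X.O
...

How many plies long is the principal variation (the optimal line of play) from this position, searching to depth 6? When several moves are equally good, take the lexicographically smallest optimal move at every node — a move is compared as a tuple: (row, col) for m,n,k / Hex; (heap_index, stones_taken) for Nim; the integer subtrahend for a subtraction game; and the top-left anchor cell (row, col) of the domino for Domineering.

PV length from [.X./X.O/...]: 6 plies

ply 1, O at .X./X.O/... | (0,0)=+0→OX./X.O/...*; (0,2)=-1→.XO/X.O/...; (1,1)=-1→.X./XOO/...; (2,0)=+0→.X./X.O/O..; (2,1)=-1→.X./X.O/.O.; (2,2)=-1→.X./X.O/..O
ply 2, X at OX./X.O/... | (0,2)=+0→OXX/X.O/...*; (1,1)=+0→OX./XXO/...; (2,0)=-1→OX./X.O/X..; (2,1)=+0→OX./X.O/.X.; (2,2)=+0→OX./X.O/..X
ply 3, O at OXX/X.O/... | (1,1)=+0→OXX/XOO/...*; (2,0)=+0→OXX/X.O/O..; (2,1)=+0→OXX/X.O/.O.; (2,2)=-1→OXX/X.O/..O
ply 4, X at OXX/XOO/... | (2,0)=-1→OXX/XOO/X..; (2,1)=-1→OXX/XOO/.X.; (2,2)=+0→OXX/XOO/..X*
ply 5, O at OXX/XOO/..X | (2,0)=+0→OXX/XOO/O.X*; (2,1)=+0→OXX/XOO/.OX
ply 6, X at OXX/XOO/O.X | (2,1)=+0→OXX/XOO/OXX*
ply 7: OXX/XOO/OXX is terminal +0 (O); from .X./X.O/... depth 6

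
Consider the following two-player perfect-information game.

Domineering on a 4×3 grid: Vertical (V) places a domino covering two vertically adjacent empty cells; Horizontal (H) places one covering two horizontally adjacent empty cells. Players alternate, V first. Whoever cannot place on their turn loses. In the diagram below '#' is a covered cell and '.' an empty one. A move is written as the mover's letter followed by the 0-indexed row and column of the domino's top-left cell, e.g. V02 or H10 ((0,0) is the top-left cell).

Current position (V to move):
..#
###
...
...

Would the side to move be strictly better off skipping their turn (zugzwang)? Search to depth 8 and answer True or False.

zugzwang(..#/###/.../..., V) = False

p1 V@[..#/###/.../...]: V20[..#/###/#../#..]-1 V21[..#/###/.#./.#.]+1* V22[..#/###/..#/..#]-1
p2 H@[..#/###/.#./.#.]: H00[###/###/.#./.#.]-1*
p3 V@[###/###/.#./.#.]: V20[###/###/##./##.]+1* V22[###/###/.##/.##]+1
p4 H@[###/###/##./##.] terminal -1; root [..#/###/.../...] d8
suppose V passes — search the same position with H to move:
pass> p1 H@[..#/###/.../...]: H00[###/###/.../...]-1 H20[..#/###/##./...]+1* H21[..#/###/.##/...]+1 H30[..#/###/.../##.]+1 H31[..#/###/.../.##]+1
pass> p2 V@[..#/###/##./...]: V22[..#/###/###/..#]-1*
pass> p3 H@[..#/###/###/..#]: H00[###/###/###/..#]+1* H30[..#/###/###/###]+1
pass> p4 V@[###/###/###/..#] terminal -1; root [..#/###/.../...] d8
for V: play +1, pass -1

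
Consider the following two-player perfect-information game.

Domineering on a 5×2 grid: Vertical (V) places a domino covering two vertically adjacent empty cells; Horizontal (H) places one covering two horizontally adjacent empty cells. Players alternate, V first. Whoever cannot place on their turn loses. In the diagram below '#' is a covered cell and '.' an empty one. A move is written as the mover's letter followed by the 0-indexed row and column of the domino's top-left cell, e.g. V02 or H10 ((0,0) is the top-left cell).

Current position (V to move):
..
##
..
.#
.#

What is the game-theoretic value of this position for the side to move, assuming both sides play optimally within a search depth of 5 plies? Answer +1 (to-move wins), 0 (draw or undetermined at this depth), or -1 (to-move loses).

value(../##/../.#/.#, V) = -1

[../##/../.#/.#] V move#1: V20:-1/../##/#./##/.#*, V30:-1/../##/../##/##
[../##/#./##/.#] H move#2: H00:+1/##/##/#./##/.#*
[##/##/#./##/.#] end (terminal -1, V#3); searched ../##/../.#/.# to 5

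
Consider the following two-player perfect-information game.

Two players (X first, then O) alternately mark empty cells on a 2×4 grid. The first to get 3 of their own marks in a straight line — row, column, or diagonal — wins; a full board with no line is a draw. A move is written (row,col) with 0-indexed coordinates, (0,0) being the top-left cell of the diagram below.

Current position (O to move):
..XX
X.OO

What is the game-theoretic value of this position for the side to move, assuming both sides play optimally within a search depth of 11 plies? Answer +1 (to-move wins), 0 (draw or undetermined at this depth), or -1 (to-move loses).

ply 1, O at ..XX/X.OO | (0,0)=-1→O.XX/X.OO; (0,1)=+0→.OXX/X.OO; (1,1)=+1→..XX/XOOO*
ply 2: ..XX/XOOO is terminal -1 (X); from ..XX/X.OO depth 11

value(..XX/X.OO, O) = +1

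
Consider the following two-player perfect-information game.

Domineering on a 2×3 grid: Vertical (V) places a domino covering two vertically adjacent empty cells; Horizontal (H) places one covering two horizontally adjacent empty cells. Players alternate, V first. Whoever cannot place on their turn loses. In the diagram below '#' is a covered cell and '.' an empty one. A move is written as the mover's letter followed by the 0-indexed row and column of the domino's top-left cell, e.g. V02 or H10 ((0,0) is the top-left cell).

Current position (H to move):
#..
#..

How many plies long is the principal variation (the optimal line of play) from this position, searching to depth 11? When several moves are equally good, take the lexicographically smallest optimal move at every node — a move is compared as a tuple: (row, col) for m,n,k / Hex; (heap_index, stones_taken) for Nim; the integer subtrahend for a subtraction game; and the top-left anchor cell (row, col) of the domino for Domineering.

PV length from [#../#..]: 1 ply

ply 1, H at #../#.. | H01=+1→###/#..*; H11=+1→#../###
ply 2: ###/#.. is terminal -1 (V); from #../#.. depth 11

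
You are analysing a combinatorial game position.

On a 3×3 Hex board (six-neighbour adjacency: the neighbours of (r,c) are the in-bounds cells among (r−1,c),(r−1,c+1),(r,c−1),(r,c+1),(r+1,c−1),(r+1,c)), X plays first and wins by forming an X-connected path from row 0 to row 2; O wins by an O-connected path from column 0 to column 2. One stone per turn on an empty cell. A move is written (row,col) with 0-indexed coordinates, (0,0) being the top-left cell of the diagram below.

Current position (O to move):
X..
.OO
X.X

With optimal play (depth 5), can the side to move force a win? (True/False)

O winning at [X../.OO/X.X]: True

ply 1, O at X../.OO/X.X | (0,1)=-1→XO./.OO/X.X; (0,2)=-1→X.O/.OO/X.X; (1,0)=+1→X../OOO/X.X*; (2,1)=-1→X../.OO/XOX
ply 2: X../OOO/X.X is terminal -1 (X); from X../.OO/X.X depth 5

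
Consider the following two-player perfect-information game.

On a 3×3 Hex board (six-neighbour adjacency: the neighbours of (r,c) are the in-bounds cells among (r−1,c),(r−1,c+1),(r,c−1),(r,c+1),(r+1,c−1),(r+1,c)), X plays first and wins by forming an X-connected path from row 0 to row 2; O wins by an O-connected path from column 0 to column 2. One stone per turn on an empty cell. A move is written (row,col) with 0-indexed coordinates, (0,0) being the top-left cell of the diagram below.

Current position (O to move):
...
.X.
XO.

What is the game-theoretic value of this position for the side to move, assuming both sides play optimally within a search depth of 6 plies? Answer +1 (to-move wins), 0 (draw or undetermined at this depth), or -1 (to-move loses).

ply 1, O at .../.X./XO. | (0,0)=-1→O../.X./XO.*; (0,1)=-1→.O./.X./XO.; (0,2)=-1→..O/.X./XO.; (1,0)=-1→.../OX./XO.; (1,2)=-1→.../.XO/XO.; (2,2)=-1→.../.X./XOO
ply 2, X at O../.X./XO. | (0,1)=+1→OX./.X./XO.*; (0,2)=+1→O.X/.X./XO.; (1,0)=+1→O../XX./XO.; (1,2)=+1→O../.XX/XO.; (2,2)=+1→O../.X./XOX
ply 3: OX./.X./XO. is terminal -1 (O); from .../.X./XO. depth 6

value(.../.X./XO., O) = -1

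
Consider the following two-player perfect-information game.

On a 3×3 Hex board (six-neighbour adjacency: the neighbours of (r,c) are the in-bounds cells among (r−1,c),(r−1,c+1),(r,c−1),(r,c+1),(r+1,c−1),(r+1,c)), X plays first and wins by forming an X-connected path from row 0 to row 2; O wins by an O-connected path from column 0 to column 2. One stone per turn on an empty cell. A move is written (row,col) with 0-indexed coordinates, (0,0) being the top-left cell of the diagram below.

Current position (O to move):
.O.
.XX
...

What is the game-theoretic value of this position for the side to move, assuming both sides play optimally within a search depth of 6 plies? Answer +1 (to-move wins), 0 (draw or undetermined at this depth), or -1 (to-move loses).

p1 O@[.O./.XX/...]: (0,0)[OO./.XX/...]-1 (0,2)[.OO/.XX/...]+1* (1,0)[.O./OXX/...]-1 (2,0)[.O./.XX/O..]-1 (2,1)[.O./.XX/.O.]-1 (2,2)[.O./.XX/..O]-1
p2 X@[.OO/.XX/...]: (0,0)[XOO/.XX/...]-1* (1,0)[.OO/XXX/...]-1 (2,0)[.OO/.XX/X..]-1 (2,1)[.OO/.XX/.X.]-1 (2,2)[.OO/.XX/..X]-1
p3 O@[XOO/.XX/...]: (1,0)[XOO/OXX/...]+1* (2,0)[XOO/.XX/O..]-1 (2,1)[XOO/.XX/.O.]-1 (2,2)[XOO/.XX/..O]-1
p4 X@[XOO/OXX/...] terminal -1; root [.O./.XX/...] d6

value(.O./.XX/..., O) = +1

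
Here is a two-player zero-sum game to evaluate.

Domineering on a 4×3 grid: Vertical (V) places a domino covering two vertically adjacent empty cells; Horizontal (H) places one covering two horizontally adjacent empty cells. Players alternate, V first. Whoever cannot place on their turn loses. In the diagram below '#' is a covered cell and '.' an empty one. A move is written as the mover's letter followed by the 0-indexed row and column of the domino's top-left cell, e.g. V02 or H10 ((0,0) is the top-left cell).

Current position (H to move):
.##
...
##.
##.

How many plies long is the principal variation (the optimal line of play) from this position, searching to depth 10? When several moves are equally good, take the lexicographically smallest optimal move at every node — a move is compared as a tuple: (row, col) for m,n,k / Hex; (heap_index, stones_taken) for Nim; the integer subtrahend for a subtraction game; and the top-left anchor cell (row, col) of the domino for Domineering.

PV length from [.##/.../##./##.]: 2 plies

[.##/.../##./##.] H move#1: H10:-1/.##/##./##./##.*, H11:-1/.##/.##/##./##.
[.##/##./##./##.] V move#2: V12:+1/.##/###/###/##.*, V22:+1/.##/##./###/###
[.##/###/###/##.] end (terminal -1, H#3); searched .##/.../##./##. to 10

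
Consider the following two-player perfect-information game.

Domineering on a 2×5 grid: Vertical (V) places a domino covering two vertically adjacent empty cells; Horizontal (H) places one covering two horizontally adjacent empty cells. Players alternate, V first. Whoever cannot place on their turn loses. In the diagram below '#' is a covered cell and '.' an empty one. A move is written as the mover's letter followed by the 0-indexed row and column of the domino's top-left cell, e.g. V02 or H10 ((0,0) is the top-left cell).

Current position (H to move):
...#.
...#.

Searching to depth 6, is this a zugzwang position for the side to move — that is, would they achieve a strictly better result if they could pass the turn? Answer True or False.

zugzwang(...#./...#., H) = False

p1 H@[...#./...#.]: H00[##.#./...#.]-1* H01[.###./...#.]-1 H10[...#./##.#.]-1 H11[...#./.###.]-1
p2 V@[##.#./...#.]: V02[####./..##.]+1* V04[##.##/...##]-1
p3 H@[####./..##.]: H10[####./####.]-1*
p4 V@[####./####.]: V04[#####/#####]+1*
p5 H@[#####/#####] terminal -1; root [...#./...#.] d6
suppose H passes — search the same position with V to move:
pass> p1 V@[...#./...#.]: V00[#..#./#..#.]-1 V01[.#.#./.#.#.]+1* V02[..##./..##.]-1 V04[...##/...##]-1
pass> p2 H@[.#.#./.#.#.] terminal -1; root [...#./...#.] d6
for H: play -1, pass -1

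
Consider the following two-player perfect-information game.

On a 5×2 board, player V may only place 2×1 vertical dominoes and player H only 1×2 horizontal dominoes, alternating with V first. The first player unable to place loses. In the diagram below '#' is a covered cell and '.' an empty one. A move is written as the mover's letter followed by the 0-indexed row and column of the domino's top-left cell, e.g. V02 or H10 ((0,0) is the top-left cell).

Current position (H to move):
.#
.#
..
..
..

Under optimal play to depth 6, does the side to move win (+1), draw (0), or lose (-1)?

p1 H@[.#/.#/../../..]: H20[.#/.#/##/../..]-1 H30[.#/.#/../##/..]+1* H40[.#/.#/../../##]-1
p2 V@[.#/.#/../##/..]: V00[##/##/../##/..]-1* V10[.#/##/#./##/..]-1
p3 H@[##/##/../##/..]: H20[##/##/##/##/..]+1* H40[##/##/../##/##]+1
p4 V@[##/##/##/##/..] terminal -1; root [.#/.#/../../..] d6

value(.#/.#/../../.., H) = +1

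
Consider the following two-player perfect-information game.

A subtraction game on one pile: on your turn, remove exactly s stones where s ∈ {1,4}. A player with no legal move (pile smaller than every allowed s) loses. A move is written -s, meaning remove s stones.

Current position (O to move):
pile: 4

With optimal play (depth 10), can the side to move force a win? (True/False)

O winning at [4]: True

p1 O@[4]: -1[3]-1 -4[0]+1*
p2 X@[0] terminal -1; root [4] d10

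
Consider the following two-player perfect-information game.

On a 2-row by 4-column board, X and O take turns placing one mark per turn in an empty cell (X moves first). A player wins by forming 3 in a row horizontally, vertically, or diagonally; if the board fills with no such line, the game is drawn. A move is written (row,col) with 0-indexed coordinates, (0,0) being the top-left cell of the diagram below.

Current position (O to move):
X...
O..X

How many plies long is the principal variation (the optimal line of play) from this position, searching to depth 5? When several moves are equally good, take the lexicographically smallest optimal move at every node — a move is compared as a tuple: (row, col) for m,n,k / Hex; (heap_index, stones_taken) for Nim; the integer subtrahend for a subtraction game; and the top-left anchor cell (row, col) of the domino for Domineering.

PV length from [X.../O..X]: 5 plies

p1 O@[X.../O..X]: (0,1)[XO../O..X]+0* (0,2)[X.O./O..X]+0 (0,3)[X..O/O..X]+0 (1,1)[X.../OO.X]+0 (1,2)[X.../O.OX]+0
p2 X@[XO../O..X]: (0,2)[XOX./O..X]+0* (0,3)[XO.X/O..X]+0 (1,1)[XO../OX.X]+0 (1,2)[XO../O.XX]+0
p3 O@[XOX./O..X]: (0,3)[XOXO/O..X]+0* (1,1)[XOX./OO.X]+0 (1,2)[XOX./O.OX]+0
p4 X@[XOXO/O..X]: (1,1)[XOXO/OX.X]+0* (1,2)[XOXO/O.XX]+0
p5 O@[XOXO/OX.X]: (1,2)[XOXO/OXOX]+0*
p6 X@[XOXO/OXOX] terminal +0; root [X.../O..X] d5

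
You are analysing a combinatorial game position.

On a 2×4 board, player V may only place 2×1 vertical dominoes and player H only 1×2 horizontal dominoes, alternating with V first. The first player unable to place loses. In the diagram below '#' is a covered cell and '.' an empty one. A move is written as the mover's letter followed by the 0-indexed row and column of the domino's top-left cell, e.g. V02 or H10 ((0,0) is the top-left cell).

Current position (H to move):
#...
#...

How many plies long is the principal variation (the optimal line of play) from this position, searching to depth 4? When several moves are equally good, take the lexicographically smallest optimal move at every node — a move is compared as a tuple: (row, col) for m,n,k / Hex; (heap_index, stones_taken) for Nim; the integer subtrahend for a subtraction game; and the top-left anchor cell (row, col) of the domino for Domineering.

PV length from [#.../#...]: 3 plies

[#.../#...] H move#1: H01:+1/###./#...*, H02:+1/#.##/#..., H11:+1/#.../###., H12:+1/#.../#.##
[###./#...] V move#2: V03:-1/####/#..#*
[####/#..#] H move#3: H11:+1/####/####*
[####/####] end (terminal -1, V#4); searched #.../#... to 4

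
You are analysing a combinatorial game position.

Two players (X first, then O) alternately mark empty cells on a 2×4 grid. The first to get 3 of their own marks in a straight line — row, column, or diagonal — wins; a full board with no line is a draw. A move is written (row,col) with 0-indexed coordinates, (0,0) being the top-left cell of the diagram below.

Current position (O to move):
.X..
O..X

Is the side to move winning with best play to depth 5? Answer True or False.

O winning at [.X../O..X]: False

ply 1, O at .X../O..X | (0,0)=+0→OX../O..X*; (0,2)=+0→.XO./O..X; (0,3)=+0→.X.O/O..X; (1,1)=+0→.X../OO.X; (1,2)=+0→.X../O.OX
ply 2, X at OX../O..X | (0,2)=+0→OXX./O..X*; (0,3)=+0→OX.X/O..X; (1,1)=+0→OX../OX.X; (1,2)=+0→OX../O.XX
ply 3, O at OXX./O..X | (0,3)=+0→OXXO/O..X*; (1,1)=-1→OXX./OO.X; (1,2)=-1→OXX./O.OX
ply 4, X at OXXO/O..X | (1,1)=+0→OXXO/OX.X*; (1,2)=+0→OXXO/O.XX
ply 5, O at OXXO/OX.X | (1,2)=+0→OXXO/OXOX*
ply 6: OXXO/OXOX is terminal +0 (X); from .X../O..X depth 5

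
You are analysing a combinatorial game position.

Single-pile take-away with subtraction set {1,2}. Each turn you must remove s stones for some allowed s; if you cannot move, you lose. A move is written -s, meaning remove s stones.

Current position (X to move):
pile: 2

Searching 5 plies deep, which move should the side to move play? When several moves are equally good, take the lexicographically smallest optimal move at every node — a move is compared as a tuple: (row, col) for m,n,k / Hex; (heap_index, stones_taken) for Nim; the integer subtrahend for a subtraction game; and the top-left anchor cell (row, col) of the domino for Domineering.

ply 1, X at 2 | -1=-1→1; -2=+1→0*
ply 2: 0 is terminal -1 (O); from 2 depth 5

X's best at [2]: -2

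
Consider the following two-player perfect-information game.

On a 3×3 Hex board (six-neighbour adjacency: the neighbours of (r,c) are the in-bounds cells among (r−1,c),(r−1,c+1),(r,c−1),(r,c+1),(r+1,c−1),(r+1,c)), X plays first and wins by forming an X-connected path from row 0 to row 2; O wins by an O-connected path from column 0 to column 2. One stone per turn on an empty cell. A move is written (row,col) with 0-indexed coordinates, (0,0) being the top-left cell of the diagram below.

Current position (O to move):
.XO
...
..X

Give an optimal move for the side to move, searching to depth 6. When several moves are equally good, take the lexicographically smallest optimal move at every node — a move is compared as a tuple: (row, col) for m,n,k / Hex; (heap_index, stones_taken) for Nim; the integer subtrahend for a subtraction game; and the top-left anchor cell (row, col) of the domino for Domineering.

p1 O@[.XO/.../..X]: (0,0)[OXO/.../..X]-1 (1,0)[.XO/O../..X]-1 (1,1)[.XO/.O./..X]+1* (1,2)[.XO/..O/..X]-1 (2,0)[.XO/.../O.X]-1 (2,1)[.XO/.../.OX]-1
p2 X@[.XO/.O./..X]: (0,0)[XXO/.O./..X]-1* (1,0)[.XO/XO./..X]-1 (1,2)[.XO/.OX/..X]-1 (2,0)[.XO/.O./X.X]-1 (2,1)[.XO/.O./.XX]-1
p3 O@[XXO/.O./..X]: (1,0)[XXO/OO./..X]+1* (1,2)[XXO/.OO/..X]+1 (2,0)[XXO/.O./O.X]+1 (2,1)[XXO/.O./.OX]+1
p4 X@[XXO/OO./..X] terminal -1; root [.XO/.../..X] d6

O's best at [.XO/.../..X]: (1,1)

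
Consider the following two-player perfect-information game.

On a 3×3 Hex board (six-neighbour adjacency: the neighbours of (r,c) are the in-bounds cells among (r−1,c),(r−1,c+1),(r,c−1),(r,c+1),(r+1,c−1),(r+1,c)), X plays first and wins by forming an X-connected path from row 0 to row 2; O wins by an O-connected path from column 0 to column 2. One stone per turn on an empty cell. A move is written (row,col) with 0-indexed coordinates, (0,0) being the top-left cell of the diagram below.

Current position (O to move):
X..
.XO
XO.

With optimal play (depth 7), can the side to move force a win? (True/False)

p1 O@[X../.XO/XO.]: (0,1)[XO./.XO/XO.]-1* (0,2)[X.O/.XO/XO.]-1 (1,0)[X../OXO/XO.]-1 (2,2)[X../.XO/XOO]-1
p2 X@[XO./.XO/XO.]: (0,2)[XOX/.XO/XO.]+1* (1,0)[XO./XXO/XO.]+1 (2,2)[XO./.XO/XOX]+1
p3 O@[XOX/.XO/XO.] terminal -1; root [X../.XO/XO.] d7

O winning at [X../.XO/XO.]: False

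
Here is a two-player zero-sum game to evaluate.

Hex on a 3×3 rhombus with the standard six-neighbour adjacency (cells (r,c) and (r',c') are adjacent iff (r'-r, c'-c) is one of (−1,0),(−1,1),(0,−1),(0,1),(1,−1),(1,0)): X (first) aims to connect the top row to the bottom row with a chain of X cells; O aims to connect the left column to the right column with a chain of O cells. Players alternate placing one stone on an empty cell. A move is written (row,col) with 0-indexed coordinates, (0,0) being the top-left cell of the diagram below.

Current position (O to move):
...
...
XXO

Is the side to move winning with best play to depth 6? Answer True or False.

O winning at [.../.../XXO]: False

[.../.../XXO] O move#1: (0,0):-1/O../.../XXO*, (0,1):-1/.O./.../XXO, (0,2):-1/..O/.../XXO, (1,0):-1/.../O../XXO, (1,1):-1/.../.O./XXO, (1,2):-1/.../..O/XXO
[O../.../XXO] X move#2: (0,1):+1/OX./.../XXO*, (0,2):+1/O.X/.../XXO, (1,0):+1/O../X../XXO, (1,1):+1/O../.X./XXO, (1,2):+1/O../..X/XXO
[OX./.../XXO] O move#3: (0,2):-1/OXO/.../XXO*, (1,0):-1/OX./O../XXO, (1,1):-1/OX./.O./XXO, (1,2):-1/OX./..O/XXO
[OXO/.../XXO] X move#4: (1,0):+1/OXO/X../XXO*, (1,1):+1/OXO/.X./XXO, (1,2):+1/OXO/..X/XXO
[OXO/X../XXO] end (terminal -1, O#5); searched .../.../XXO to 6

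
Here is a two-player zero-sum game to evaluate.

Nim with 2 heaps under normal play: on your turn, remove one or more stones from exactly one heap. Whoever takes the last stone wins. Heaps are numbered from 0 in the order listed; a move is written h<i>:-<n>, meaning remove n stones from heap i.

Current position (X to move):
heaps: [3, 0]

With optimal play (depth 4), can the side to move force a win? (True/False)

ply 1, X at (3,0) | h0:-1=-1→(2,0); h0:-2=-1→(1,0); h0:-3=+1→(0,0)*
ply 2: (0,0) is terminal -1 (O); from (3,0) depth 4

X winning at [(3,0)]: True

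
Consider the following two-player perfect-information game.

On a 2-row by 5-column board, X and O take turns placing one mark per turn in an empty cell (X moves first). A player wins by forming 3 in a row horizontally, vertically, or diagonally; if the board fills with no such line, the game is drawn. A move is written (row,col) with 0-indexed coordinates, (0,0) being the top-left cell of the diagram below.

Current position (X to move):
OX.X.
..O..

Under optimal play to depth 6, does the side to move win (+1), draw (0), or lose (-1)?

value(OX.X./..O.., X) = +1

[OX.X./..O..] X move#1: (0,2):+1/OXXX./..O..*, (0,4):+0/OX.XX/..O.., (1,0):+0/OX.X./X.O.., (1,1):+0/OX.X./.XO.., (1,3):+0/OX.X./..OX., (1,4):+0/OX.X./..O.X
[OXXX./..O..] end (terminal -1, O#2); searched OX.X./..O.. to 6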